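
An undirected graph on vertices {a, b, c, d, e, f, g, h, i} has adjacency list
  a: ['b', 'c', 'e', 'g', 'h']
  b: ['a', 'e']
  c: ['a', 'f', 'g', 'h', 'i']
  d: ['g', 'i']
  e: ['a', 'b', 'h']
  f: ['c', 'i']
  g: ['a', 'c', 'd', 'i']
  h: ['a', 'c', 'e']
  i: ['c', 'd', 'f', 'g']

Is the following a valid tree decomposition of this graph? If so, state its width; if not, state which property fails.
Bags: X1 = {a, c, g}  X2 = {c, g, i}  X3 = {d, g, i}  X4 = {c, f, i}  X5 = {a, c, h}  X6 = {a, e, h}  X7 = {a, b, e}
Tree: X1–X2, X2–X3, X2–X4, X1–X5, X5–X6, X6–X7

Yes; width 2.

Checking the three conditions: (i) the bags cover all of {a, b, c, d, e, f, g, h, i}; (ii) for each edge, some bag contains both endpoints; (iii) the bags containing any fixed vertex form a subtree. All hold, so the decomposition is valid with width 3 − 1 = 2.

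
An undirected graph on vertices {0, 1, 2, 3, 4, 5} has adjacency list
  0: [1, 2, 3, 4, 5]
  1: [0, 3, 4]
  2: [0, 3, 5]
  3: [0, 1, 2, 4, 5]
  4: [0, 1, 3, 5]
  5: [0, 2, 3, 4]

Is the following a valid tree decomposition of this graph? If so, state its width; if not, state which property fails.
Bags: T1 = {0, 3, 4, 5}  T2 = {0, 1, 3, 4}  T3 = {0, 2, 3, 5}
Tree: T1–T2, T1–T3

Every vertex of G appears in some bag (union = {0, 1, 2, 3, 4, 5}); every edge is covered by a bag; and for each vertex v the set of bags containing v is connected in the bag tree. The decomposition is therefore valid. The largest bag has 4 vertices, so the width is 3.

Yes; width 3.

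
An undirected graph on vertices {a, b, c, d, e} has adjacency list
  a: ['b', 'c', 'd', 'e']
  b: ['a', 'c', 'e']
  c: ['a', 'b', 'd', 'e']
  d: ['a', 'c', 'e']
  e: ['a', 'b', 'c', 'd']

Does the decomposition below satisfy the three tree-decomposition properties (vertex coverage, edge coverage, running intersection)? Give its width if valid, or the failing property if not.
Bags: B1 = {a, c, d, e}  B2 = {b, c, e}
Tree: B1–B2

A tree decomposition must satisfy three properties: every vertex lies in some bag; for every edge, both endpoints lie together in some bag; and for every vertex, the bags containing it form a connected subtree. Here edge (a,b) lies in no bag, so the decomposition is invalid.

No — edge (a,b) lies in no bag.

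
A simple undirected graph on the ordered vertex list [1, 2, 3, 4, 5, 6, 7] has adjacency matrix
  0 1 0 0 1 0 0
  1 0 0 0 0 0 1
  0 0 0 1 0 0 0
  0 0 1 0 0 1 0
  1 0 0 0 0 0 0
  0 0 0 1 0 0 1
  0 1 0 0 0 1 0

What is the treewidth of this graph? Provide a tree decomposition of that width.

Every bag has size at most 2, so the width is 2 − 1 = 1 and tw(G) ≤ 1. Since G has at least one edge (e.g. 5–1), it is not an edgeless graph, so tw(G) ≥ 1. The upper and lower bounds meet at 1, so that is the treewidth.

Treewidth 1.
One optimal decomposition is:
Bags: B1 = {1, 5}  B2 = {1, 2}  B3 = {2, 7}  B4 = {6, 7}  B5 = {4, 6}  B6 = {3, 4}
Tree: B1–B2, B2–B3, B3–B4, B4–B5, B5–B6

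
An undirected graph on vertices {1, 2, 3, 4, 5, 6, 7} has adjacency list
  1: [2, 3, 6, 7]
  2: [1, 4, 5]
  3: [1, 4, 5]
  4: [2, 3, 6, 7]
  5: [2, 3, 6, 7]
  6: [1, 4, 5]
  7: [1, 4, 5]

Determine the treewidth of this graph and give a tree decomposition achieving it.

Treewidth 3.
Bags: B1 = {1, 4, 5, 7}  B2 = {1, 3, 4, 5}  B3 = {1, 4, 5, 6}  B4 = {1, 2, 4, 5}
Tree: B1–B2, B2–B3, B3–B4

The largest bag has 4 vertices, giving width 3; this decomposition certifies tw(G) ≤ 3. For the lower bound: the 4 vertex sets {5,7}, {3,4}, {1}, {6} are disjoint, each induces a connected subgraph, and every pair is joined by at least one edge of G. Contracting each set to a single vertex therefore yields K_{4} as a minor, and since treewidth is minor-monotone, tw(G) ≥ tw(K_{4}) = 3. Combining the bounds, tw(G) = 3.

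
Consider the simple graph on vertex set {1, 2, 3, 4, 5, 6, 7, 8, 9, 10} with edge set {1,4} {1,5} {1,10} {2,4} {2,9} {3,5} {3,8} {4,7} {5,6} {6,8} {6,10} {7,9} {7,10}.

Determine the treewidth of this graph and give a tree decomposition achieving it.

Treewidth 2.
Bags: B1 = {3, 5, 8}  B2 = {5, 6, 8}  B3 = {1, 5, 6}  B4 = {1, 6, 10}  B5 = {1, 4, 10}  B6 = {4, 7, 10}  B7 = {2, 4, 7}  B8 = {2, 7, 9}
Tree: B1–B2, B2–B3, B3–B4, B4–B5, B5–B6, B6–B7, B7–B8

The largest bag has 3 vertices, giving width 2; this decomposition certifies tw(G) ≤ 2. The edges 3–8–6–5–3 form a cycle, so G is not a tree and its treewidth is at least 2. The upper and lower bounds meet at 2, so that is the treewidth.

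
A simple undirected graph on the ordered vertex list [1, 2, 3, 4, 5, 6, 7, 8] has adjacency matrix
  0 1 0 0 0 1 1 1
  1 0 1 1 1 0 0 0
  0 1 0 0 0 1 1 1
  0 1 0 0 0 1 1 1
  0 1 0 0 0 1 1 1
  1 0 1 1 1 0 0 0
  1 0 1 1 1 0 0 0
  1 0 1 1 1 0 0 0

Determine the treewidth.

A width-4 tree decomposition is:
Bags: B1 = {1, 3, 4, 5, 6}  B2 = {1, 2, 3, 4, 5}  B3 = {1, 3, 4, 5, 7}  B4 = {1, 3, 4, 5, 8}
Tree: B1–B2, B2–B3, B3–B4
Each bag holds 5 vertices, so the decomposition has width 4, which upper-bounds the treewidth. For the lower bound: the 5 vertex sets {1,6}, {2,5}, {3,7}, {4}, {8} are disjoint, each induces a connected subgraph, and every pair is joined by at least one edge of G. Contracting each set to a single vertex therefore yields K_{5} as a minor, and since treewidth is minor-monotone, tw(G) ≥ tw(K_{5}) = 4. Combining the bounds, tw(G) = 4.

4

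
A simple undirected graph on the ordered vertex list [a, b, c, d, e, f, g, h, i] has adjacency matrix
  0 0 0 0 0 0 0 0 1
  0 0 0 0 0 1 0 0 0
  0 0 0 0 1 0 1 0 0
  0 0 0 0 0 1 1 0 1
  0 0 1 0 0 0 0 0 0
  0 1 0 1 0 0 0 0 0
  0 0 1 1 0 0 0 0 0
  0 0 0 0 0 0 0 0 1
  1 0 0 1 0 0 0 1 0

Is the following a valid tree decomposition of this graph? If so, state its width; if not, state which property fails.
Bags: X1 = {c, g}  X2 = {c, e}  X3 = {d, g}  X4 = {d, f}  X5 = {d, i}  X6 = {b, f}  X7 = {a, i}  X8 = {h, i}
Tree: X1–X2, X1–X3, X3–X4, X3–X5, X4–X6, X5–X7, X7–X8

Yes; width 1.

Checking the three conditions: (i) the bags cover all of {a, b, c, d, e, f, g, h, i}; (ii) for each edge, some bag contains both endpoints; (iii) the bags containing any fixed vertex form a subtree. All hold, so the decomposition is valid with width 2 − 1 = 1.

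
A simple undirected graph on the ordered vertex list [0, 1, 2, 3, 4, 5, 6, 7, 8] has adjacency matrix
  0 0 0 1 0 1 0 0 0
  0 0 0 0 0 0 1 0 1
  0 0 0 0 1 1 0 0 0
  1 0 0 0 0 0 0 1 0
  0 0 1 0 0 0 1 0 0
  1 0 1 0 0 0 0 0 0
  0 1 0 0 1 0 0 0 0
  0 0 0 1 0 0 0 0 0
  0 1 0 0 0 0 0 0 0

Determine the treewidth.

A width-1 tree decomposition is:
Bags: B1 = {3, 7}  B2 = {0, 3}  B3 = {0, 5}  B4 = {2, 5}  B5 = {2, 4}  B6 = {4, 6}  B7 = {1, 6}  B8 = {1, 8}
Tree: B1–B2, B2–B3, B3–B4, B4–B5, B5–B6, B6–B7, B7–B8
Every bag has size at most 2, so the width is 2 − 1 = 1 and tw(G) ≤ 1. Any graph with an edge has treewidth ≥ 1, and G has the edge 7–3. Therefore the treewidth is 1.

1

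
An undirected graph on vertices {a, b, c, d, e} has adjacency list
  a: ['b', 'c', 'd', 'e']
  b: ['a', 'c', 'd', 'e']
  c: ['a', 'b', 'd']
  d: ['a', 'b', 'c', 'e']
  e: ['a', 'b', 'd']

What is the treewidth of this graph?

3

A width-3 tree decomposition is:
Bags: B1 = {a, b, c, d}  B2 = {a, b, d, e}
Tree: B1–B2
The largest bag has 4 vertices, giving width 3; this decomposition certifies tw(G) ≤ 3. Conversely, {a, b, d, e} is a clique of size 4, and the vertices of any clique must share a bag in every tree decomposition; so some bag has ≥ 4 vertices and tw(G) ≥ 3. Combining the bounds, tw(G) = 3.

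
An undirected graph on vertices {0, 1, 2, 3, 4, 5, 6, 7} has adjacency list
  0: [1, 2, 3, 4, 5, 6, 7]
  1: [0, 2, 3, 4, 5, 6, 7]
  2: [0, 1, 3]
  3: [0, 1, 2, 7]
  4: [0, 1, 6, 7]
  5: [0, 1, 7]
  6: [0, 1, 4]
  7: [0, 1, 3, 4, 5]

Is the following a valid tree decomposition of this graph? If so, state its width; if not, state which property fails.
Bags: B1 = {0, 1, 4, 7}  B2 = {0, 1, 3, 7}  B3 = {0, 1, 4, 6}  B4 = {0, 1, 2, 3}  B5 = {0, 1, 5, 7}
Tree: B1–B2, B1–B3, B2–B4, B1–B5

Every vertex of G appears in some bag (union = {0, 1, 2, 3, 4, 5, 6, 7}); every edge is covered by a bag; and for each vertex v the set of bags containing v is connected in the bag tree. The decomposition is therefore valid. The largest bag has 4 vertices, so the width is 3.

Yes; width 3.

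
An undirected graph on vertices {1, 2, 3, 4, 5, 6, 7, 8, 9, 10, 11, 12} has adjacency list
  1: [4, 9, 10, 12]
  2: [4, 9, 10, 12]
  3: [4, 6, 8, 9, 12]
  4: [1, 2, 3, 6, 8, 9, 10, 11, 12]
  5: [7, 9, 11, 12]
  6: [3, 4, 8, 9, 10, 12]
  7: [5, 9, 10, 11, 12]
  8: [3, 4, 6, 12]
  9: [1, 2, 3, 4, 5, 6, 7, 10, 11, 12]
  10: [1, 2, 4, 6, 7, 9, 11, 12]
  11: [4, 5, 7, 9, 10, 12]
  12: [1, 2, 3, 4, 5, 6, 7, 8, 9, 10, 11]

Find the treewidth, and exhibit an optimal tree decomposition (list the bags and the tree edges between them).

Treewidth 4.
One optimal decomposition is:
Bags: B1 = {4, 6, 9, 10, 12}  B2 = {1, 4, 9, 10, 12}  B3 = {3, 4, 6, 9, 12}  B4 = {4, 9, 10, 11, 12}  B5 = {7, 9, 10, 11, 12}  B6 = {2, 4, 9, 10, 12}  B7 = {3, 4, 6, 8, 12}  B8 = {5, 7, 9, 11, 12}
Tree: B1–B2, B1–B3, B2–B4, B4–B5, B1–B6, B3–B7, B5–B8

Each bag holds 5 vertices, so the decomposition has width 4, which upper-bounds the treewidth. Conversely, {3, 4, 6, 8, 12} is a clique of size 5, and the vertices of any clique must share a bag in every tree decomposition; so some bag has ≥ 5 vertices and tw(G) ≥ 4. The upper and lower bounds meet at 4, so that is the treewidth.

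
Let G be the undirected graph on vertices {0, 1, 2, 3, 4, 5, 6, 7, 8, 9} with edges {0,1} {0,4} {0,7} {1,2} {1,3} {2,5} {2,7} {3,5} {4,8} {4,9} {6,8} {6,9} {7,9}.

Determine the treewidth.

A width-2 tree decomposition is:
Bags: B1 = {6, 8, 9}  B2 = {4, 8, 9}  B3 = {4, 7, 9}  B4 = {0, 4, 7}  B5 = {0, 2, 7}  B6 = {0, 1, 2}  B7 = {1, 2, 5}  B8 = {1, 3, 5}
Tree: B1–B2, B2–B3, B3–B4, B4–B5, B5–B6, B6–B7, B7–B8
Each bag holds 3 vertices, so the decomposition has width 2, which upper-bounds the treewidth. Since 6–8–4–9–6 is a cycle in G, G is not acyclic. Forests are exactly the graphs of treewidth ≤ 1, so tw(G) ≥ 2. Hence tw(G) = 2 exactly.

2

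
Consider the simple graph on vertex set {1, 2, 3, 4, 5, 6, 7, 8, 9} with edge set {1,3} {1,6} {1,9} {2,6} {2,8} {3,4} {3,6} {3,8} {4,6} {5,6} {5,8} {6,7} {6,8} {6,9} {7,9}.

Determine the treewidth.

A width-2 tree decomposition is:
Bags: B1 = {2, 6, 8}  B2 = {3, 6, 8}  B3 = {1, 3, 6}  B4 = {1, 6, 9}  B5 = {5, 6, 8}  B6 = {3, 4, 6}  B7 = {6, 7, 9}
Tree: B1–B2, B2–B3, B3–B4, B2–B5, B3–B6, B4–B7
The largest bag has 3 vertices, giving width 2; this decomposition certifies tw(G) ≤ 2. Conversely, {2, 6, 8} is a clique of size 3, and the vertices of any clique must share a bag in every tree decomposition; so some bag has ≥ 3 vertices and tw(G) ≥ 2. Therefore the treewidth is 2.

2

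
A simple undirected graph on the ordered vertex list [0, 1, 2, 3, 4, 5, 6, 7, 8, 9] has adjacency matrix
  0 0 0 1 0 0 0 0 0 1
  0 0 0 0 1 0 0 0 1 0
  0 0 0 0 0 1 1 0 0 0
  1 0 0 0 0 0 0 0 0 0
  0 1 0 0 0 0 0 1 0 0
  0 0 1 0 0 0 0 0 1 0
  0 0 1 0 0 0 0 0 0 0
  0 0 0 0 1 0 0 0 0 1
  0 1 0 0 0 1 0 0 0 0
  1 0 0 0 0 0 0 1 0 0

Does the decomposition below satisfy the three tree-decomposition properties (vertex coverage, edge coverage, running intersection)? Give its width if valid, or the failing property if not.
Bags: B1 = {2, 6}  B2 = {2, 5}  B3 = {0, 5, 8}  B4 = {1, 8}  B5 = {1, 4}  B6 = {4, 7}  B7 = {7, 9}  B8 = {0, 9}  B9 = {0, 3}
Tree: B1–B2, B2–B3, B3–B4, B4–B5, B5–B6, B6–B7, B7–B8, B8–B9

No — bags containing vertex 0 are not connected in the tree.

A tree decomposition must satisfy three properties: every vertex lies in some bag; for every edge, both endpoints lie together in some bag; and for every vertex, the bags containing it form a connected subtree. Here bags containing vertex 0 are not connected in the tree, so the decomposition is invalid.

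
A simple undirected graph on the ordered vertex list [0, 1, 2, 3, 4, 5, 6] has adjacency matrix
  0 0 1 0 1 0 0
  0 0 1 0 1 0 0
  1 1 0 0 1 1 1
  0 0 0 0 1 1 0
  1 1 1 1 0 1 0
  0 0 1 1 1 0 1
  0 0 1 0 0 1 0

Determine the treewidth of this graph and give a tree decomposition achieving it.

Each bag holds 3 vertices, so the decomposition has width 2, which upper-bounds the treewidth. Conversely, {0, 2, 4} is a clique of size 3, and the vertices of any clique must share a bag in every tree decomposition; so some bag has ≥ 3 vertices and tw(G) ≥ 2. Hence tw(G) = 2 exactly.

Treewidth 2.
One such decomposition:
Bags: B1 = {1, 2, 4}  B2 = {2, 4, 5}  B3 = {3, 4, 5}  B4 = {2, 5, 6}  B5 = {0, 2, 4}
Tree: B1–B2, B2–B3, B2–B4, B1–B5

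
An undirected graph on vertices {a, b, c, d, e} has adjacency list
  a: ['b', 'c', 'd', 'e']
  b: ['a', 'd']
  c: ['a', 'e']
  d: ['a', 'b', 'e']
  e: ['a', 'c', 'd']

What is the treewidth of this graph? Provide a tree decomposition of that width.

Every bag has size at most 3, so the width is 3 − 1 = 2 and tw(G) ≤ 2. Conversely, {a, d, e} is a clique of size 3, and the vertices of any clique must share a bag in every tree decomposition; so some bag has ≥ 3 vertices and tw(G) ≥ 2. Therefore the treewidth is 2.

Treewidth 2.
Bags: B1 = {a, d, e}  B2 = {a, b, d}  B3 = {a, c, e}
Tree: B1–B2, B1–B3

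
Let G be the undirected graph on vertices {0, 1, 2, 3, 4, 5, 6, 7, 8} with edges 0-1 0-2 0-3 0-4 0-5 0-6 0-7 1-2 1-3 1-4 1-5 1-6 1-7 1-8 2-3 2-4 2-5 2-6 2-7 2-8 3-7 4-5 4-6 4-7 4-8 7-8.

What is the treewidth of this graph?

4

A width-4 tree decomposition is:
Bags: B1 = {1, 2, 4, 7, 8}  B2 = {0, 1, 2, 4, 7}  B3 = {0, 1, 2, 4, 6}  B4 = {0, 1, 2, 4, 5}  B5 = {0, 1, 2, 3, 7}
Tree: B1–B2, B2–B3, B2–B4, B2–B5
Every bag has size at most 5, so the width is 5 − 1 = 4 and tw(G) ≤ 4. For the lower bound, the 5 vertices {0, 1, 2, 3, 7} are pairwise adjacent, and any tree decomposition puts a clique entirely inside one bag — forcing width ≥ 4. Combining the bounds, tw(G) = 4.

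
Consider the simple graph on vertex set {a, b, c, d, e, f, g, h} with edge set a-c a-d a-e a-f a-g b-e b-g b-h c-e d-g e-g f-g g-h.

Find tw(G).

2

A width-2 tree decomposition is:
Bags: B1 = {b, e, g}  B2 = {a, e, g}  B3 = {b, g, h}  B4 = {a, f, g}  B5 = {a, d, g}  B6 = {a, c, e}
Tree: B1–B2, B1–B3, B2–B4, B2–B5, B2–B6
The largest bag has 3 vertices, giving width 2; this decomposition certifies tw(G) ≤ 2. Conversely, {b, g, h} is a clique of size 3, and the vertices of any clique must share a bag in every tree decomposition; so some bag has ≥ 3 vertices and tw(G) ≥ 2. Hence tw(G) = 2 exactly.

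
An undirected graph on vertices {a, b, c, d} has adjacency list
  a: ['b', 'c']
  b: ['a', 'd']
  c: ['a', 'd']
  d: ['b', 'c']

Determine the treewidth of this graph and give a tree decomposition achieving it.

Every bag has size at most 3, so the width is 3 − 1 = 2 and tw(G) ≤ 2. Since b–d–c–a–b is a cycle in G, G is not acyclic. Forests are exactly the graphs of treewidth ≤ 1, so tw(G) ≥ 2. Hence tw(G) = 2 exactly.

Treewidth 2.
One optimal decomposition is:
Bags: B1 = {b, c, d}  B2 = {a, b, c}
Tree: B1–B2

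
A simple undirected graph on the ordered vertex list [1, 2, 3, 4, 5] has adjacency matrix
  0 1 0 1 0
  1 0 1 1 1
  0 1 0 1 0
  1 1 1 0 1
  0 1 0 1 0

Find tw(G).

2

A width-2 tree decomposition is:
Bags: B1 = {2, 4, 5}  B2 = {1, 2, 4}  B3 = {2, 3, 4}
Tree: B1–B2, B2–B3
Each bag holds 3 vertices, so the decomposition has width 2, which upper-bounds the treewidth. For the lower bound, the 3 vertices {1, 2, 4} are pairwise adjacent, and any tree decomposition puts a clique entirely inside one bag — forcing width ≥ 2. Therefore the treewidth is 2.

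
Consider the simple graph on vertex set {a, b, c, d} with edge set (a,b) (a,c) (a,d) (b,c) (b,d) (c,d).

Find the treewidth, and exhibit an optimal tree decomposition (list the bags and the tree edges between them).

A single bag containing all 4 vertices is trivially a valid decomposition of width 3. Conversely, {a, b, c, d} is a clique of size 4, and the vertices of any clique must share a bag in every tree decomposition; so some bag has ≥ 4 vertices and tw(G) ≥ 3. The upper and lower bounds meet at 3, so that is the treewidth.

Treewidth 3.
Bags: B1 = {a, b, c, d}
Tree: (single bag)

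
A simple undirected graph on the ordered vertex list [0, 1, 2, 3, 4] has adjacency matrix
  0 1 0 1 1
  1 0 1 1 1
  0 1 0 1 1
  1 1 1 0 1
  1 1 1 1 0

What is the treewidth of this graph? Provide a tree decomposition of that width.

Treewidth 3.
One such decomposition:
Bags: B1 = {0, 1, 3, 4}  B2 = {1, 2, 3, 4}
Tree: B1–B2

Every bag has size at most 4, so the width is 4 − 1 = 3 and tw(G) ≤ 3. For the lower bound, the 4 vertices {0, 1, 3, 4} are pairwise adjacent, and any tree decomposition puts a clique entirely inside one bag — forcing width ≥ 3. Hence tw(G) = 3 exactly.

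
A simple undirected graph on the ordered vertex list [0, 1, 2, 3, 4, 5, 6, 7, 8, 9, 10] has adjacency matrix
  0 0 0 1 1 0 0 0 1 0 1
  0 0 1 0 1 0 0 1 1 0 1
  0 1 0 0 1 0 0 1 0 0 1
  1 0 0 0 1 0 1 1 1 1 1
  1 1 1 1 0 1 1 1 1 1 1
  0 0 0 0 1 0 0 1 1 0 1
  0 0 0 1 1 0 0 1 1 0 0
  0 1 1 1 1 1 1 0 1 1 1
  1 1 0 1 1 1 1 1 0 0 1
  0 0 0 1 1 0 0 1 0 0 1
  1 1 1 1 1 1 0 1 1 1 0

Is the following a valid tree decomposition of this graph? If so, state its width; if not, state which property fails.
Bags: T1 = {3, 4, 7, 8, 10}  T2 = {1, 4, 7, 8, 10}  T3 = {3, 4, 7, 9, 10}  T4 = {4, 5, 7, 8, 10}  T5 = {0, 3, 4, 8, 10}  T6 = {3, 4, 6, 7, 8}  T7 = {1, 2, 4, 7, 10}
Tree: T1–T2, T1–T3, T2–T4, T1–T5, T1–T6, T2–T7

Yes; width 4.

Every vertex of G appears in some bag (union = {0, 1, 2, 3, 4, 5, 6, 7, 8, 9, 10}); every edge is covered by a bag; and for each vertex v the set of bags containing v is connected in the bag tree. The decomposition is therefore valid. The largest bag has 5 vertices, so the width is 4.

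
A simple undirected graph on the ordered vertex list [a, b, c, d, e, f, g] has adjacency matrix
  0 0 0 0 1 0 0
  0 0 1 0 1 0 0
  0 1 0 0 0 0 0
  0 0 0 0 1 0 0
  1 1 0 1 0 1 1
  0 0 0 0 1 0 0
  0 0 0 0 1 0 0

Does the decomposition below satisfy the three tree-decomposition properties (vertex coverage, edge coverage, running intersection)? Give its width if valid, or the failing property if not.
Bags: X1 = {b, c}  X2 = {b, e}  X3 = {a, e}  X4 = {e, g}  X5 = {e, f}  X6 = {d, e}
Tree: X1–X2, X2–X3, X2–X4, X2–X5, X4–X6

Yes; width 1.

Checking the three conditions: (i) the bags cover all of {a, b, c, d, e, f, g}; (ii) for each edge, some bag contains both endpoints; (iii) the bags containing any fixed vertex form a subtree. All hold, so the decomposition is valid with width 2 − 1 = 1.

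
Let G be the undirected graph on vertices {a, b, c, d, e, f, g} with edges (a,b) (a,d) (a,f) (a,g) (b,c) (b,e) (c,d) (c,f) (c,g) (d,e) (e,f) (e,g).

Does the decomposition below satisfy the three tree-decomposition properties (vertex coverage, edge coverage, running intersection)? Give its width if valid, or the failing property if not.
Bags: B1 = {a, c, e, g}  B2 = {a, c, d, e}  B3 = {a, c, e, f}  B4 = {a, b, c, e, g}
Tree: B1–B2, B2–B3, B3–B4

No — bags containing vertex g are not connected in the tree.

A tree decomposition must satisfy three properties: every vertex lies in some bag; for every edge, both endpoints lie together in some bag; and for every vertex, the bags containing it form a connected subtree. Here bags containing vertex g are not connected in the tree, so the decomposition is invalid.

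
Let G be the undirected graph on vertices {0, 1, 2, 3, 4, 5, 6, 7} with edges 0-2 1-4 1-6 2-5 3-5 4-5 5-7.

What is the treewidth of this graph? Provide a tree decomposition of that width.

Every bag has size at most 2, so the width is 2 − 1 = 1 and tw(G) ≤ 1. G has an edge, so its treewidth is at least 1. The upper and lower bounds meet at 1, so that is the treewidth.

Treewidth 1.
Bags: B1 = {4, 5}  B2 = {2, 5}  B3 = {1, 4}  B4 = {3, 5}  B5 = {0, 2}  B6 = {1, 6}  B7 = {5, 7}
Tree: B1–B2, B1–B3, B1–B4, B2–B5, B3–B6, B4–B7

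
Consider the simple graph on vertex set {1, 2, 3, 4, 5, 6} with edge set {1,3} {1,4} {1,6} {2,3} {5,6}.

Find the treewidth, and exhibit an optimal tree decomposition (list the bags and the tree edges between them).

The largest bag has 2 vertices, giving width 1; this decomposition certifies tw(G) ≤ 1. G has an edge, so its treewidth is at least 1. Combining the bounds, tw(G) = 1.

Treewidth 1.
One such decomposition:
Bags: B1 = {2, 3}  B2 = {1, 3}  B3 = {1, 6}  B4 = {5, 6}  B5 = {1, 4}
Tree: B1–B2, B2–B3, B3–B4, B3–B5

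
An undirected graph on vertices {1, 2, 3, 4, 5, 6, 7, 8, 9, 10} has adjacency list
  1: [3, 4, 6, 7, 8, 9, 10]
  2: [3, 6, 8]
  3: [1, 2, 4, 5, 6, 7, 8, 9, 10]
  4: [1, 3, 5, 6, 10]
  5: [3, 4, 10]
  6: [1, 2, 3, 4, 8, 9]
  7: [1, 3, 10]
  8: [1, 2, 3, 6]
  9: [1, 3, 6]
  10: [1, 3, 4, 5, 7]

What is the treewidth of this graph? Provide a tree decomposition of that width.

The largest bag has 4 vertices, giving width 3; this decomposition certifies tw(G) ≤ 3. For the lower bound, the 4 vertices {1, 3, 4, 10} are pairwise adjacent, and any tree decomposition puts a clique entirely inside one bag — forcing width ≥ 3. Therefore the treewidth is 3.

Treewidth 3.
Bags: B1 = {1, 3, 4, 6}  B2 = {1, 3, 6, 8}  B3 = {2, 3, 6, 8}  B4 = {1, 3, 4, 10}  B5 = {1, 3, 7, 10}  B6 = {1, 3, 6, 9}  B7 = {3, 4, 5, 10}
Tree: B1–B2, B2–B3, B1–B4, B4–B5, B2–B6, B4–B7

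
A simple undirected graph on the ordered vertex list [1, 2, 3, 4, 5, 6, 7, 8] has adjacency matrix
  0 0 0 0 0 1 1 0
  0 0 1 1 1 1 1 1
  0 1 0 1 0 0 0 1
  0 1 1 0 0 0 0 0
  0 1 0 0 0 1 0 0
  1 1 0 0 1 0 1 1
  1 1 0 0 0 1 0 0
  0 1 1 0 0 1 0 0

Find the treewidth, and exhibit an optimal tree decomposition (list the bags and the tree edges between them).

Every bag has size at most 3, so the width is 3 − 1 = 2 and tw(G) ≤ 2. Conversely, {1, 6, 7} is a clique of size 3, and the vertices of any clique must share a bag in every tree decomposition; so some bag has ≥ 3 vertices and tw(G) ≥ 2. Hence tw(G) = 2 exactly.

Treewidth 2.
Bags: B1 = {2, 6, 8}  B2 = {2, 6, 7}  B3 = {2, 3, 8}  B4 = {2, 5, 6}  B5 = {2, 3, 4}  B6 = {1, 6, 7}
Tree: B1–B2, B1–B3, B2–B4, B3–B5, B2–B6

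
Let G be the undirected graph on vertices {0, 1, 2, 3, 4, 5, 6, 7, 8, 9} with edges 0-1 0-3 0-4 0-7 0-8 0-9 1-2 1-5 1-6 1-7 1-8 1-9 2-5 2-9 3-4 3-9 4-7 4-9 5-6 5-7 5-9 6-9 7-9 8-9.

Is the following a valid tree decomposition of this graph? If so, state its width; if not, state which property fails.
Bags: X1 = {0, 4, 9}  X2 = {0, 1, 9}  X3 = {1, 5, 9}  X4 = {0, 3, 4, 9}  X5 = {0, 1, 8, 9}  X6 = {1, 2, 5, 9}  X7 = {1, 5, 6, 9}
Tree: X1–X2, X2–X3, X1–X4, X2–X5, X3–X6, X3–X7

No — vertex 7 appears in no bag.

A tree decomposition must satisfy three properties: every vertex lies in some bag; for every edge, both endpoints lie together in some bag; and for every vertex, the bags containing it form a connected subtree. Here vertex 7 appears in no bag, so the decomposition is invalid.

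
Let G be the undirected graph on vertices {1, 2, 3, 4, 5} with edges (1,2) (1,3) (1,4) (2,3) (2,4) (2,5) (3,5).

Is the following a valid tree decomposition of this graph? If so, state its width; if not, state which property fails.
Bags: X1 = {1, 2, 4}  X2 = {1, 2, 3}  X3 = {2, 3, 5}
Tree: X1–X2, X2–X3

Yes; width 2.

Every vertex of G appears in some bag (union = {1, 2, 3, 4, 5}); every edge is covered by a bag; and for each vertex v the set of bags containing v is connected in the bag tree. The decomposition is therefore valid. The largest bag has 3 vertices, so the width is 2.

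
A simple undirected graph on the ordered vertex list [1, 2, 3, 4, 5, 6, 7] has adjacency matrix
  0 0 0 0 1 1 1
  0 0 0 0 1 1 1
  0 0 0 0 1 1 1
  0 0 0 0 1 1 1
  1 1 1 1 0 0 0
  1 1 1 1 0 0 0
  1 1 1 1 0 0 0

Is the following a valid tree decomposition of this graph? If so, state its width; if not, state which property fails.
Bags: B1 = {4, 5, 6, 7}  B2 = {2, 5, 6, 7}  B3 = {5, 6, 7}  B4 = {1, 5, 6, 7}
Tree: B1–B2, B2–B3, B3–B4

No — vertex 3 appears in no bag.

A tree decomposition must satisfy three properties: every vertex lies in some bag; for every edge, both endpoints lie together in some bag; and for every vertex, the bags containing it form a connected subtree. Here vertex 3 appears in no bag, so the decomposition is invalid.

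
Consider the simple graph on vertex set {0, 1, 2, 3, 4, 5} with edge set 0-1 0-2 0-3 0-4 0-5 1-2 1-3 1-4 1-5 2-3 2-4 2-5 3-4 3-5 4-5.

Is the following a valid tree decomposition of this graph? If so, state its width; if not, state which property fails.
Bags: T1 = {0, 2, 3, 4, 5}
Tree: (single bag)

No — vertex 1 appears in no bag.

A tree decomposition must satisfy three properties: every vertex lies in some bag; for every edge, both endpoints lie together in some bag; and for every vertex, the bags containing it form a connected subtree. Here vertex 1 appears in no bag, so the decomposition is invalid.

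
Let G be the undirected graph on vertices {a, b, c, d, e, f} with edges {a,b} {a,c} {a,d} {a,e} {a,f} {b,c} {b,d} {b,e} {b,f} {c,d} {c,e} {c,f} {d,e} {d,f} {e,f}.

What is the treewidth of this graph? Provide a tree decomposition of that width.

Treewidth 5.
Bags: B1 = {a, b, c, d, e, f}
Tree: (single bag)

With just one bag of size 6, the width is 6 − 1 = 5, so tw(G) ≤ 5. For the lower bound, the 6 vertices {a, b, c, d, e, f} are pairwise adjacent, and any tree decomposition puts a clique entirely inside one bag — forcing width ≥ 5. Combining the bounds, tw(G) = 5.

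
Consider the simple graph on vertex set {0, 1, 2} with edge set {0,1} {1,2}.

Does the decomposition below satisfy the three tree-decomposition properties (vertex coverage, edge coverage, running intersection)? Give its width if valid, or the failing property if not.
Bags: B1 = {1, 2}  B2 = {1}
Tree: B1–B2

A tree decomposition must satisfy three properties: every vertex lies in some bag; for every edge, both endpoints lie together in some bag; and for every vertex, the bags containing it form a connected subtree. Here vertex 0 appears in no bag, so the decomposition is invalid.

No — vertex 0 appears in no bag.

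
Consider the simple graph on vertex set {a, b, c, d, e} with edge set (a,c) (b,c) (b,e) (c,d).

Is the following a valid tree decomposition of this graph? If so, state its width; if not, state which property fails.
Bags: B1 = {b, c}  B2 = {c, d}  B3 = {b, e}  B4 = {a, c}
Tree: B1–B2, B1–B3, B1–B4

Vertex coverage: the bags together contain {a, b, c, d, e}, the full vertex set. Edge coverage: each edge of G has both endpoints in at least one bag. Running intersection: for every vertex, the bags containing it form a connected subtree. All three properties hold, so this is a valid tree decomposition of width max|bag| − 1 = 1, and hence tw(G) ≤ 1.

Yes; width 1.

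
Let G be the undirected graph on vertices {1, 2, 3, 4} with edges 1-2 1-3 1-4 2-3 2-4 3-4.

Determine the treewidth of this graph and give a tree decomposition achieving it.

A single bag containing all 4 vertices is trivially a valid decomposition of width 3. For the lower bound, the 4 vertices {1, 2, 3, 4} are pairwise adjacent, and any tree decomposition puts a clique entirely inside one bag — forcing width ≥ 3. Hence tw(G) = 3 exactly.

Treewidth 3.
One such decomposition:
Bags: B1 = {1, 2, 3, 4}
Tree: (single bag)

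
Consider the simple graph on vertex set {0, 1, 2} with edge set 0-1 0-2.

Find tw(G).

A width-1 tree decomposition is:
Bags: B1 = {0, 1}  B2 = {0, 2}
Tree: B1–B2
Every bag has size at most 2, so the width is 2 − 1 = 1 and tw(G) ≤ 1. G has an edge, so its treewidth is at least 1. The upper and lower bounds meet at 1, so that is the treewidth.

1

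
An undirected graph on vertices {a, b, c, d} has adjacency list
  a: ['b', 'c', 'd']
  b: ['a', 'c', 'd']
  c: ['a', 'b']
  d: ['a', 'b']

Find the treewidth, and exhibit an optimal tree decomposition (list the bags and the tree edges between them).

Every bag has size at most 3, so the width is 3 − 1 = 2 and tw(G) ≤ 2. On the other hand G contains the 3-clique {a, b, d}. A clique must lie in a single bag of any decomposition, so no decomposition can have width below 2. The upper and lower bounds meet at 2, so that is the treewidth.

Treewidth 2.
One optimal decomposition is:
Bags: B1 = {a, b, d}  B2 = {a, b, c}
Tree: B1–B2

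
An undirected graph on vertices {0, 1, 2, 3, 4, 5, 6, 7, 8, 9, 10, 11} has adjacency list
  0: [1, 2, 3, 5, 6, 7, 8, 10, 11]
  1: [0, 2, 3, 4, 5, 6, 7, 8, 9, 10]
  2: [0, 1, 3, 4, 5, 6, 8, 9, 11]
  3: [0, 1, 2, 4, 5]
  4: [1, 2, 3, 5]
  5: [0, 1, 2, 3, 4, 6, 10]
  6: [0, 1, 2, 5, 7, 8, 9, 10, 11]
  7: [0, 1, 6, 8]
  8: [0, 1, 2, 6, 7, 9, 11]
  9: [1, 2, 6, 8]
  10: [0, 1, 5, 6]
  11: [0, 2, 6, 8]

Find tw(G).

A width-4 tree decomposition is:
Bags: B1 = {0, 1, 2, 5, 6}  B2 = {0, 1, 2, 6, 8}  B3 = {0, 1, 2, 3, 5}  B4 = {1, 2, 3, 4, 5}  B5 = {1, 2, 6, 8, 9}  B6 = {0, 2, 6, 8, 11}  B7 = {0, 1, 6, 7, 8}  B8 = {0, 1, 5, 6, 10}
Tree: B1–B2, B1–B3, B3–B4, B2–B5, B2–B6, B2–B7, B1–B8
The largest bag has 5 vertices, giving width 4; this decomposition certifies tw(G) ≤ 4. For the lower bound, the 5 vertices {0, 1, 2, 3, 5} are pairwise adjacent, and any tree decomposition puts a clique entirely inside one bag — forcing width ≥ 4. The upper and lower bounds meet at 4, so that is the treewidth.

4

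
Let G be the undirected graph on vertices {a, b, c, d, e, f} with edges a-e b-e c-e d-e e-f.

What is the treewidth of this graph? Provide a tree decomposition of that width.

Treewidth 1.
One optimal decomposition is:
Bags: B1 = {e, f}  B2 = {c, e}  B3 = {b, e}  B4 = {d, e}  B5 = {a, e}
Tree: B1–B2, B1–B3, B3–B4, B2–B5

The largest bag has 2 vertices, giving width 1; this decomposition certifies tw(G) ≤ 1. Since G has at least one edge (e.g. f–e), it is not an edgeless graph, so tw(G) ≥ 1. Combining the bounds, tw(G) = 1.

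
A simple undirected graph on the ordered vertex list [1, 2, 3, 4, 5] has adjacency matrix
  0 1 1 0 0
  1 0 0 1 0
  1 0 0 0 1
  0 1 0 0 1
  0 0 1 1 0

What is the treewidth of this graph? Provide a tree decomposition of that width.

Treewidth 2.
One optimal decomposition is:
Bags: B1 = {1, 2, 3}  B2 = {2, 3, 4}  B3 = {3, 4, 5}
Tree: B1–B2, B2–B3

Each bag holds 3 vertices, so the decomposition has width 2, which upper-bounds the treewidth. For the lower bound, G contains the cycle 3–1–2–4–5–3, so G is not a forest; only forests have treewidth ≤ 1, hence tw(G) ≥ 2. Combining the bounds, tw(G) = 2.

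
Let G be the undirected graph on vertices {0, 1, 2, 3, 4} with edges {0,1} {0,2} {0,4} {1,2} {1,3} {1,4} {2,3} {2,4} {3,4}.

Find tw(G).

A width-3 tree decomposition is:
Bags: B1 = {1, 2, 3, 4}  B2 = {0, 1, 2, 4}
Tree: B1–B2
The largest bag has 4 vertices, giving width 3; this decomposition certifies tw(G) ≤ 3. On the other hand G contains the 4-clique {0, 1, 2, 4}. A clique must lie in a single bag of any decomposition, so no decomposition can have width below 3. The upper and lower bounds meet at 3, so that is the treewidth.

3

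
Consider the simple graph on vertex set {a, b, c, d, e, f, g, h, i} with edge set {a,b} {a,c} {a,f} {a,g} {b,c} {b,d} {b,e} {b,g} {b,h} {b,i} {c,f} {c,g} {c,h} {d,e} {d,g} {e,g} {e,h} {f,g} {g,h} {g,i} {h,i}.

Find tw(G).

3

A width-3 tree decomposition is:
Bags: B1 = {a, c, f, g}  B2 = {a, b, c, g}  B3 = {b, c, g, h}  B4 = {b, e, g, h}  B5 = {b, d, e, g}  B6 = {b, g, h, i}
Tree: B1–B2, B2–B3, B3–B4, B4–B5, B4–B6
Each bag holds 4 vertices, so the decomposition has width 3, which upper-bounds the treewidth. Conversely, {a, c, f, g} is a clique of size 4, and the vertices of any clique must share a bag in every tree decomposition; so some bag has ≥ 4 vertices and tw(G) ≥ 3. Hence tw(G) = 3 exactly.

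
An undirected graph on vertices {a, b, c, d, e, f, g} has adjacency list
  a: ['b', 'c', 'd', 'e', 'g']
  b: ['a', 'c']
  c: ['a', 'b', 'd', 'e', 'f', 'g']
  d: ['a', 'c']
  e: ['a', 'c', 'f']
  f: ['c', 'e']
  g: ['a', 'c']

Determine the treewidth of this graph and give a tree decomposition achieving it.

The largest bag has 3 vertices, giving width 2; this decomposition certifies tw(G) ≤ 2. For the lower bound, the 3 vertices {a, c, d} are pairwise adjacent, and any tree decomposition puts a clique entirely inside one bag — forcing width ≥ 2. Therefore the treewidth is 2.

Treewidth 2.
Bags: B1 = {a, c, e}  B2 = {c, e, f}  B3 = {a, c, d}  B4 = {a, b, c}  B5 = {a, c, g}
Tree: B1–B2, B1–B3, B1–B4, B3–B5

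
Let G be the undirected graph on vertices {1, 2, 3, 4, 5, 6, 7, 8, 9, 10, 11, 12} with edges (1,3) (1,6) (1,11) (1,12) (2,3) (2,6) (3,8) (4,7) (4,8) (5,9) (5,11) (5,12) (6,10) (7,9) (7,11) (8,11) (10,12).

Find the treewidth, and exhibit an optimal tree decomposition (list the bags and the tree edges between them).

Each bag holds 4 vertices, so the decomposition has width 3, which upper-bounds the treewidth. For the lower bound: the 4 vertex sets {4,7,9}, {8}, {11}, {1,3,5,12} are disjoint, each induces a connected subgraph, and every pair is joined by at least one edge of G. Contracting each set to a single vertex therefore yields K_{4} as a minor, and since treewidth is minor-monotone, tw(G) ≥ tw(K_{4}) = 3. The upper and lower bounds meet at 3, so that is the treewidth.

Treewidth 3.
One such decomposition:
Bags: B1 = {4, 7, 8, 9}  B2 = {7, 8, 9, 11}  B3 = {5, 8, 9, 11}  B4 = {3, 5, 8, 11}  B5 = {1, 3, 5, 11}  B6 = {1, 3, 5, 12}  B7 = {1, 2, 3, 12}  B8 = {1, 2, 6, 12}  B9 = {2, 6, 10, 12}
Tree: B1–B2, B2–B3, B3–B4, B4–B5, B5–B6, B6–B7, B7–B8, B8–B9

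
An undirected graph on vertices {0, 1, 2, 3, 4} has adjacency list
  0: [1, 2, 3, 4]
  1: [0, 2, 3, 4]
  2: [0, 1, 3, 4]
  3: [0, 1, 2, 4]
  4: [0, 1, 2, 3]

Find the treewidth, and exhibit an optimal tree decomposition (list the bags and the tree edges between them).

A single bag containing all 5 vertices is trivially a valid decomposition of width 4. Conversely, {0, 1, 2, 3, 4} is a clique of size 5, and the vertices of any clique must share a bag in every tree decomposition; so some bag has ≥ 5 vertices and tw(G) ≥ 4. Combining the bounds, tw(G) = 4.

Treewidth 4.
One optimal decomposition is:
Bags: B1 = {0, 1, 2, 3, 4}
Tree: (single bag)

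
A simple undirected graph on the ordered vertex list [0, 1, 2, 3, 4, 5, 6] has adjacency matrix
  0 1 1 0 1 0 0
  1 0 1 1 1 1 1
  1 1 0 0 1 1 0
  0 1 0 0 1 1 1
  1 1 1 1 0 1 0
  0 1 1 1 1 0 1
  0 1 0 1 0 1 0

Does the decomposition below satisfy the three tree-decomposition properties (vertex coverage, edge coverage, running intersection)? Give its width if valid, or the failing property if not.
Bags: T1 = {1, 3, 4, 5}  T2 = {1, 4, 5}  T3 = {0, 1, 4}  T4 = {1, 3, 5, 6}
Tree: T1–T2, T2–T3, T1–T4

No — vertex 2 appears in no bag.

A tree decomposition must satisfy three properties: every vertex lies in some bag; for every edge, both endpoints lie together in some bag; and for every vertex, the bags containing it form a connected subtree. Here vertex 2 appears in no bag, so the decomposition is invalid.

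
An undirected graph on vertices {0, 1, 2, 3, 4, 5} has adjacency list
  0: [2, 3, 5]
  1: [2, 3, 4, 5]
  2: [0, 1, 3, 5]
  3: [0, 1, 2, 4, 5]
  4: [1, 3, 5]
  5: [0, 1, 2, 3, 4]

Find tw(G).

3

A width-3 tree decomposition is:
Bags: B1 = {1, 2, 3, 5}  B2 = {0, 2, 3, 5}  B3 = {1, 3, 4, 5}
Tree: B1–B2, B1–B3
Every bag has size at most 4, so the width is 4 − 1 = 3 and tw(G) ≤ 3. Conversely, {0, 2, 3, 5} is a clique of size 4, and the vertices of any clique must share a bag in every tree decomposition; so some bag has ≥ 4 vertices and tw(G) ≥ 3. Combining the bounds, tw(G) = 3.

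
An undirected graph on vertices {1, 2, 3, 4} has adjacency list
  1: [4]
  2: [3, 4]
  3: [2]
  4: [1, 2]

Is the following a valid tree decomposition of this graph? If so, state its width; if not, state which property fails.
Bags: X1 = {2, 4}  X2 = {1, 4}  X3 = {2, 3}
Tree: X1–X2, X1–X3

Checking the three conditions: (i) the bags cover all of {1, 2, 3, 4}; (ii) for each edge, some bag contains both endpoints; (iii) the bags containing any fixed vertex form a subtree. All hold, so the decomposition is valid with width 2 − 1 = 1.

Yes; width 1.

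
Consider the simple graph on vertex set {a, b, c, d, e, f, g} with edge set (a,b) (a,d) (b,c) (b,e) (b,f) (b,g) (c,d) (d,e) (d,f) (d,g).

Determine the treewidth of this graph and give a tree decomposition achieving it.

Treewidth 2.
Bags: B1 = {b, d, f}  B2 = {b, d, g}  B3 = {a, b, d}  B4 = {b, d, e}  B5 = {b, c, d}
Tree: B1–B2, B2–B3, B3–B4, B4–B5

Each bag holds 3 vertices, so the decomposition has width 2, which upper-bounds the treewidth. For the lower bound, G contains the cycle d–f–b–g–d, so G is not a forest; only forests have treewidth ≤ 1, hence tw(G) ≥ 2. Therefore the treewidth is 2.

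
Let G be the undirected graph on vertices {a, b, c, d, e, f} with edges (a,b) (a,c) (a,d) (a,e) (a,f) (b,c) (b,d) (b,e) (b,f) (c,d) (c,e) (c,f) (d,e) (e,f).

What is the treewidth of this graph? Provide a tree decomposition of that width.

Every bag has size at most 5, so the width is 5 − 1 = 4 and tw(G) ≤ 4. Conversely, {a, b, c, d, e} is a clique of size 5, and the vertices of any clique must share a bag in every tree decomposition; so some bag has ≥ 5 vertices and tw(G) ≥ 4. The upper and lower bounds meet at 4, so that is the treewidth.

Treewidth 4.
Bags: B1 = {a, b, c, e, f}  B2 = {a, b, c, d, e}
Tree: B1–B2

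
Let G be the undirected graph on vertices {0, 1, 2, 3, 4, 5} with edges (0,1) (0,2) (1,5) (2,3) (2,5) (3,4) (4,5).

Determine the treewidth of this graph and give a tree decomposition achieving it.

Treewidth 2.
One such decomposition:
Bags: B1 = {2, 3, 4}  B2 = {2, 4, 5}  B3 = {0, 2, 5}  B4 = {0, 1, 5}
Tree: B1–B2, B2–B3, B3–B4

The largest bag has 3 vertices, giving width 2; this decomposition certifies tw(G) ≤ 2. Since 3–4–5–2–3 is a cycle in G, G is not acyclic. Forests are exactly the graphs of treewidth ≤ 1, so tw(G) ≥ 2. Hence tw(G) = 2 exactly.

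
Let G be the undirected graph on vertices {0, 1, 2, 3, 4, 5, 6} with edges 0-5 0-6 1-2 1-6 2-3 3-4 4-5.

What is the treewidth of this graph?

A width-2 tree decomposition is:
Bags: B1 = {0, 4, 5}  B2 = {0, 3, 4}  B3 = {0, 2, 3}  B4 = {0, 1, 2}  B5 = {0, 1, 6}
Tree: B1–B2, B2–B3, B3–B4, B4–B5
Every bag has size at most 3, so the width is 3 − 1 = 2 and tw(G) ≤ 2. For the lower bound, G contains the cycle 0–5–4–3–2–1–6–0, so G is not a forest; only forests have treewidth ≤ 1, hence tw(G) ≥ 2. The upper and lower bounds meet at 2, so that is the treewidth.

2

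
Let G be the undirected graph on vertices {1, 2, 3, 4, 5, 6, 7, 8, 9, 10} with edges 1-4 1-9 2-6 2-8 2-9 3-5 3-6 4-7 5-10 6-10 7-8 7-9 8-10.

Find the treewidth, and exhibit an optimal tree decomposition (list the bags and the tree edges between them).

The largest bag has 3 vertices, giving width 2; this decomposition certifies tw(G) ≤ 2. Since 5–3–6–10–5 is a cycle in G, G is not acyclic. Forests are exactly the graphs of treewidth ≤ 1, so tw(G) ≥ 2. Combining the bounds, tw(G) = 2.

Treewidth 2.
Bags: B1 = {3, 5, 10}  B2 = {3, 6, 10}  B3 = {6, 8, 10}  B4 = {2, 6, 8}  B5 = {2, 7, 8}  B6 = {2, 7, 9}  B7 = {4, 7, 9}  B8 = {1, 4, 9}
Tree: B1–B2, B2–B3, B3–B4, B4–B5, B5–B6, B6–B7, B7–B8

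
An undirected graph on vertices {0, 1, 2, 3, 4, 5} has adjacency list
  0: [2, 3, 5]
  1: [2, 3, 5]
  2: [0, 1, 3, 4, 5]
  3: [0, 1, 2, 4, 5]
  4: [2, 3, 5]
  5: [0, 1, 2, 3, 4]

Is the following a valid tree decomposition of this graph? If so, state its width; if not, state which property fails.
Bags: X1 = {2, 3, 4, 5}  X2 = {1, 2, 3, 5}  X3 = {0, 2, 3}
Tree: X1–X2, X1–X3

No — edge (5,0) lies in no bag.

A tree decomposition must satisfy three properties: every vertex lies in some bag; for every edge, both endpoints lie together in some bag; and for every vertex, the bags containing it form a connected subtree. Here edge (5,0) lies in no bag, so the decomposition is invalid.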